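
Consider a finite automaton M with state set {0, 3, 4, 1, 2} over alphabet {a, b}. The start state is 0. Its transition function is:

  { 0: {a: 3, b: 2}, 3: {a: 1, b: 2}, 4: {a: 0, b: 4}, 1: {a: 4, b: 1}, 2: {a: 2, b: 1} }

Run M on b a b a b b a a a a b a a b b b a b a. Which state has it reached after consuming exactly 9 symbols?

1

0 → 2 → 2 → 1 → 4 → 4 → 4 → 0 → 3 → 1
After 9 symbols: 1.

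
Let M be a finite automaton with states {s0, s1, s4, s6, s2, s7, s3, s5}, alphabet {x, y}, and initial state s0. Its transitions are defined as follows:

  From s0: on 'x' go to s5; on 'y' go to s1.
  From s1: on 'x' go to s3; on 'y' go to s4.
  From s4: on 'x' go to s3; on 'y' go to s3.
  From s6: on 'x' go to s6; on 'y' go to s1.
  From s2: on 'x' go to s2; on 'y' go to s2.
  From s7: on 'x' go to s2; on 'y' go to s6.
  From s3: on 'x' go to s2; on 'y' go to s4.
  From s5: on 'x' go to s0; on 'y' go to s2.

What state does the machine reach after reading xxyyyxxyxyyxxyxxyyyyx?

s2

s0 → s5 → s0 → s1 → s4 → s3 → s2 → s2 → s2 → s2 → s2 → s2 → s2 → s2 → s2 → s2 → s2 → s2 → s2 → s2 → s2 → s2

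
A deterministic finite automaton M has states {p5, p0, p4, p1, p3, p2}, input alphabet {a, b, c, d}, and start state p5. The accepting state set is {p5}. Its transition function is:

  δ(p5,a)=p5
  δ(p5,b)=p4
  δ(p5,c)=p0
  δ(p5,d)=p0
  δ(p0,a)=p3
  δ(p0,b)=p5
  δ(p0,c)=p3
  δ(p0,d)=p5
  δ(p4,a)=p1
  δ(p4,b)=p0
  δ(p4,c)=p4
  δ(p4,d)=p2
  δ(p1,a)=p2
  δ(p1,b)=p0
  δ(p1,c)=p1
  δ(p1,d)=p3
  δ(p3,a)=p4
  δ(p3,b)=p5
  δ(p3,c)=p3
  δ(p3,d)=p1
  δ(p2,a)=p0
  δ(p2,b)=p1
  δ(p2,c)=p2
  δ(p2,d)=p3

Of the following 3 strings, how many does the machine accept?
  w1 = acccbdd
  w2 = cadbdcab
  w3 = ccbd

2

w1: p5 → p5 → p0 → p3 → p3 → p5 → p0 → p5  → end p5, accepted
w2: p5 → p0 → p3 → p1 → p0 → p5 → p0 → p3 → p5  → end p5, accepted
w3: p5 → p0 → p3 → p5 → p0  → end p0, rejected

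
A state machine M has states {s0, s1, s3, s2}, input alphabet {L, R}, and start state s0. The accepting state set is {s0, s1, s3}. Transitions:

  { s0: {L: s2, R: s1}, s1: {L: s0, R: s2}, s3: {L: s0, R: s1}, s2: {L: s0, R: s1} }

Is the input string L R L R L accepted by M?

Yes

start at s0
read 'L': s0 → s2
read 'R': s2 → s1
read 'L': s1 → s0
read 'R': s0 → s1
read 'L': s1 → s0
End state s0 is accepting.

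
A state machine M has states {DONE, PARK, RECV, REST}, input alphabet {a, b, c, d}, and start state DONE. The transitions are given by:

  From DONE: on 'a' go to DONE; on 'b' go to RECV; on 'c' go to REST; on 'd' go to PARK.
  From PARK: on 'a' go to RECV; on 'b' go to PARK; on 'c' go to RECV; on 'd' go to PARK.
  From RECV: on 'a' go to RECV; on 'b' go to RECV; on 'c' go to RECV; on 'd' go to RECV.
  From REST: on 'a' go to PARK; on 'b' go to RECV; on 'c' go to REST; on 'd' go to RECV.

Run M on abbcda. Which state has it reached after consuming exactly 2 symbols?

RECV

DONE → DONE → RECV
After 2 symbols: RECV.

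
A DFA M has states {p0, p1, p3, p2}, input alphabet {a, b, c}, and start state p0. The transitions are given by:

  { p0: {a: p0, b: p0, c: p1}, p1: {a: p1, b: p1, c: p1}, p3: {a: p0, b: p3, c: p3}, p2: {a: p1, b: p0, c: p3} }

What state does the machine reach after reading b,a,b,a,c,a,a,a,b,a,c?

Trace: p0 -b-> p0 -a-> p0 -b-> p0 -a-> p0 -c-> p1 -a-> p1 -a-> p1 -a-> p1 -b-> p1 -a-> p1 -c-> p1

p1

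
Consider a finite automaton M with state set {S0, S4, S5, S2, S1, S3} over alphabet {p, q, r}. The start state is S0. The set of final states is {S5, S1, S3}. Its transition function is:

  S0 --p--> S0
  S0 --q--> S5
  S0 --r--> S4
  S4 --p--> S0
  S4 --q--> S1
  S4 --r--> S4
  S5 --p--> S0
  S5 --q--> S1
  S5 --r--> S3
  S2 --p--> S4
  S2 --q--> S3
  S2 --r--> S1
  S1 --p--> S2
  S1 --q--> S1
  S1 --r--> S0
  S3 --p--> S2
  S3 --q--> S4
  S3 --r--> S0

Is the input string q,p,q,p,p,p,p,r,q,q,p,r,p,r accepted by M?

Trace: S0 -q-> S5 -p-> S0 -q-> S5 -p-> S0 -p-> S0 -p-> S0 -p-> S0 -r-> S4 -q-> S1 -q-> S1 -p-> S2 -r-> S1 -p-> S2 -r-> S1
End state S1 is accepting.

Yes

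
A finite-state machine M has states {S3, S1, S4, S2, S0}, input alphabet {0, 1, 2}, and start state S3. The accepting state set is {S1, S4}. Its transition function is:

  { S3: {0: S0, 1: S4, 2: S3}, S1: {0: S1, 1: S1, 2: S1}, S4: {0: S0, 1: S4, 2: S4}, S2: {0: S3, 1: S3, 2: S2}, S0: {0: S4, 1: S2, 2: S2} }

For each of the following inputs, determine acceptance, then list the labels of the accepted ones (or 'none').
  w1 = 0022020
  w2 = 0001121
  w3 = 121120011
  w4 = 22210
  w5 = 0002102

w1:
  start at S3
  read '0': S3 → S0
  read '0': S0 → S4
  read '2': S4 → S4
  read '2': S4 → S4
  read '0': S4 → S0
  read '2': S0 → S2
  read '0': S2 → S3
  end S3, rejected
w2:
  start at S3
  read '0': S3 → S0
  read '0': S0 → S4
  read '0': S4 → S0
  read '1': S0 → S2
  read '1': S2 → S3
  read '2': S3 → S3
  read '1': S3 → S4
  end S4, accepted
w3:
  start at S3
  read '1': S3 → S4
  read '2': S4 → S4
  read '1': S4 → S4
  read '1': S4 → S4
  read '2': S4 → S4
  read '0': S4 → S0
  read '0': S0 → S4
  read '1': S4 → S4
  read '1': S4 → S4
  end S4, accepted
w4:
  start at S3
  read '2': S3 → S3
  read '2': S3 → S3
  read '2': S3 → S3
  read '1': S3 → S4
  read '0': S4 → S0
  end S0, rejected
w5:
  start at S3
  read '0': S3 → S0
  read '0': S0 → S4
  read '0': S4 → S0
  read '2': S0 → S2
  read '1': S2 → S3
  read '0': S3 → S0
  read '2': S0 → S2
  end S2, rejected

w2, w3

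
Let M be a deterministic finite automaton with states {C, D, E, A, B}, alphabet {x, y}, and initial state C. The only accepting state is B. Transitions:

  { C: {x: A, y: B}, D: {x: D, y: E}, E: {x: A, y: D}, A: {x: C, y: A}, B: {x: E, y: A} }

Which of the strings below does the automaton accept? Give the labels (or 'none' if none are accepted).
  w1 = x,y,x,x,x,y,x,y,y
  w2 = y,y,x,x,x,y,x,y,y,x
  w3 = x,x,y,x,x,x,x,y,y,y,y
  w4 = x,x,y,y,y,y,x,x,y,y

none

w1: C → A → A → C → A → C → B → E → D → E  → end E, rejected
w2: C → B → A → C → A → C → B → E → D → E → A  → end A, rejected
w3: C → A → C → B → E → A → C → A → A → A → A → A  → end A, rejected
w4: C → A → C → B → A → A → A → C → A → A → A  → end A, rejected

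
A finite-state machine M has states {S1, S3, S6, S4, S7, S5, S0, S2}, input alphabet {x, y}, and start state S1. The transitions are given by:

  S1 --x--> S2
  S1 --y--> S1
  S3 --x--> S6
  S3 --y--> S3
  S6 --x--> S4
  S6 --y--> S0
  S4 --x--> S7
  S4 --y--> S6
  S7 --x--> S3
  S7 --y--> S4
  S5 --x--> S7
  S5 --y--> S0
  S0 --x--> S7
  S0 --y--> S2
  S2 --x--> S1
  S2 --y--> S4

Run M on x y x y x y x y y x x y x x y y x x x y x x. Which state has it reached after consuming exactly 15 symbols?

Trace: S1 -x-> S2 -y-> S4 -x-> S7 -y-> S4 -x-> S7 -y-> S4 -x-> S7 -y-> S4 -y-> S6 -x-> S4 -x-> S7 -y-> S4 -x-> S7 -x-> S3 -y-> S3
After 15 symbols: S3.

S3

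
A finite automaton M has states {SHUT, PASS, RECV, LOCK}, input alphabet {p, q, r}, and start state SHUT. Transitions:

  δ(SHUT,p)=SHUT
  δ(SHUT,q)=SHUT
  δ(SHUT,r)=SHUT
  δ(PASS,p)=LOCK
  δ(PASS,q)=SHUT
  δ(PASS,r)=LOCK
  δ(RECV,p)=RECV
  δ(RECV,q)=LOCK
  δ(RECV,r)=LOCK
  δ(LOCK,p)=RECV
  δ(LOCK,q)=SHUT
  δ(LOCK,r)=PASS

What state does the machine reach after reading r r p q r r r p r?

start at SHUT
read 'r': SHUT → SHUT
read 'r': SHUT → SHUT
read 'p': SHUT → SHUT
read 'q': SHUT → SHUT
read 'r': SHUT → SHUT
read 'r': SHUT → SHUT
read 'r': SHUT → SHUT
read 'p': SHUT → SHUT
read 'r': SHUT → SHUT

SHUT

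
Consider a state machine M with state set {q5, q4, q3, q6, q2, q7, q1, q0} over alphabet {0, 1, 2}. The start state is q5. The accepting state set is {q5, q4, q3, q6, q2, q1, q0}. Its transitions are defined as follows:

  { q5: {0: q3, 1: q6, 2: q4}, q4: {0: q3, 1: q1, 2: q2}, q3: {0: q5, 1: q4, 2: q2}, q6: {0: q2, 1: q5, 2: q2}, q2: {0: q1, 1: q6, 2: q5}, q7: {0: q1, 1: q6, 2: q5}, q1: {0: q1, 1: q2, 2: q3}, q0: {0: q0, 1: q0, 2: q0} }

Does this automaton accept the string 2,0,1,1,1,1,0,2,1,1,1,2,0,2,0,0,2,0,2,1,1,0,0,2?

Trace: q5 -2-> q4 -0-> q3 -1-> q4 -1-> q1 -1-> q2 -1-> q6 -0-> q2 -2-> q5 -1-> q6 -1-> q5 -1-> q6 -2-> q2 -0-> q1 -2-> q3 -0-> q5 -0-> q3 -2-> q2 -0-> q1 -2-> q3 -1-> q4 -1-> q1 -0-> q1 -0-> q1 -2-> q3
End state q3 is accepting.

Yes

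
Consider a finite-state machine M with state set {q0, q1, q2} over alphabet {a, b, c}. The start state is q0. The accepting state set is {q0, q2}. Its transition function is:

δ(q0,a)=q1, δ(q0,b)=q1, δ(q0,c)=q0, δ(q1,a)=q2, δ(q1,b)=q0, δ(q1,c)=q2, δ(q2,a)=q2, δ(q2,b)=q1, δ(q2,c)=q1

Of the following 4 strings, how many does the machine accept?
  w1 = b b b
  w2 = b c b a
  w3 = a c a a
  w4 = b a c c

3

w1: q0 → q1 → q0 → q1  → end q1, rejected
w2: q0 → q1 → q2 → q1 → q2  → end q2, accepted
w3: q0 → q1 → q2 → q2 → q2  → end q2, accepted
w4: q0 → q1 → q2 → q1 → q2  → end q2, accepted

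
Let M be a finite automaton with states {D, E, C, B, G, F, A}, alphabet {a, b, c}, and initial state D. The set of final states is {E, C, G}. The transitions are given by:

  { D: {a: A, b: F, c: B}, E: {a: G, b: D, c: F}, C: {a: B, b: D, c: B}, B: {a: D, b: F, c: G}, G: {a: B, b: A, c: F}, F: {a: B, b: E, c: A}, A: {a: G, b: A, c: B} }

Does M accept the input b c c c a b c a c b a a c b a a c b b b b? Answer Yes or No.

Trace: D -b-> F -c-> A -c-> B -c-> G -a-> B -b-> F -c-> A -a-> G -c-> F -b-> E -a-> G -a-> B -c-> G -b-> A -a-> G -a-> B -c-> G -b-> A -b-> A -b-> A -b-> A
End state A is not accepting.

No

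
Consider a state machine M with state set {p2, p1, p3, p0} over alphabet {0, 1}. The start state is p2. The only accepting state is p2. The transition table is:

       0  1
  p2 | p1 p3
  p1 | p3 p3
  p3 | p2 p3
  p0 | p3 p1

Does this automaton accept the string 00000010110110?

Trace: p2 -0-> p1 -0-> p3 -0-> p2 -0-> p1 -0-> p3 -0-> p2 -1-> p3 -0-> p2 -1-> p3 -1-> p3 -0-> p2 -1-> p3 -1-> p3 -0-> p2
End state p2 is accepting.

Yes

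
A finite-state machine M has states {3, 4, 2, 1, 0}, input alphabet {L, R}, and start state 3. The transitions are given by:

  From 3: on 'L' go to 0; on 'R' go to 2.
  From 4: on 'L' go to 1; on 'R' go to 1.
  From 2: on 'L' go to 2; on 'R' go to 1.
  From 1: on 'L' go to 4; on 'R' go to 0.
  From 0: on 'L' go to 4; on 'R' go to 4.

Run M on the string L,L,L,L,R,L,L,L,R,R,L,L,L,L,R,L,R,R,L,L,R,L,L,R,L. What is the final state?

4

Trace: 3 -L-> 0 -L-> 4 -L-> 1 -L-> 4 -R-> 1 -L-> 4 -L-> 1 -L-> 4 -R-> 1 -R-> 0 -L-> 4 -L-> 1 -L-> 4 -L-> 1 -R-> 0 -L-> 4 -R-> 1 -R-> 0 -L-> 4 -L-> 1 -R-> 0 -L-> 4 -L-> 1 -R-> 0 -L-> 4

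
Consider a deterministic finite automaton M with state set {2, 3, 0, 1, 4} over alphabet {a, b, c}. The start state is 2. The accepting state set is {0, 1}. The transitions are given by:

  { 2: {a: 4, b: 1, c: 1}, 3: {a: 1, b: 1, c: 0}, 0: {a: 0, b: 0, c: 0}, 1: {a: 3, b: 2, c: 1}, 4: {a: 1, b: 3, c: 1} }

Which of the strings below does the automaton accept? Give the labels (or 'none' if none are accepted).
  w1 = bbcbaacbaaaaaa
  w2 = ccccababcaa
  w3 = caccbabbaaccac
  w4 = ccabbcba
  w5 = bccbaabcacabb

w1:
  start at 2
  read 'b': 2 → 1
  read 'b': 1 → 2
  read 'c': 2 → 1
  read 'b': 1 → 2
  read 'a': 2 → 4
  read 'a': 4 → 1
  read 'c': 1 → 1
  read 'b': 1 → 2
  read 'a': 2 → 4
  read 'a': 4 → 1
  read 'a': 1 → 3
  read 'a': 3 → 1
  read 'a': 1 → 3
  read 'a': 3 → 1
  end 1, accepted
w2:
  start at 2
  read 'c': 2 → 1
  read 'c': 1 → 1
  read 'c': 1 → 1
  read 'c': 1 → 1
  read 'a': 1 → 3
  read 'b': 3 → 1
  read 'a': 1 → 3
  read 'b': 3 → 1
  read 'c': 1 → 1
  read 'a': 1 → 3
  read 'a': 3 → 1
  end 1, accepted
w3:
  start at 2
  read 'c': 2 → 1
  read 'a': 1 → 3
  read 'c': 3 → 0
  read 'c': 0 → 0
  read 'b': 0 → 0
  read 'a': 0 → 0
  read 'b': 0 → 0
  read 'b': 0 → 0
  read 'a': 0 → 0
  read 'a': 0 → 0
  read 'c': 0 → 0
  read 'c': 0 → 0
  read 'a': 0 → 0
  read 'c': 0 → 0
  end 0, accepted
w4:
  start at 2
  read 'c': 2 → 1
  read 'c': 1 → 1
  read 'a': 1 → 3
  read 'b': 3 → 1
  read 'b': 1 → 2
  read 'c': 2 → 1
  read 'b': 1 → 2
  read 'a': 2 → 4
  end 4, rejected
w5:
  start at 2
  read 'b': 2 → 1
  read 'c': 1 → 1
  read 'c': 1 → 1
  read 'b': 1 → 2
  read 'a': 2 → 4
  read 'a': 4 → 1
  read 'b': 1 → 2
  read 'c': 2 → 1
  read 'a': 1 → 3
  read 'c': 3 → 0
  read 'a': 0 → 0
  read 'b': 0 → 0
  read 'b': 0 → 0
  end 0, accepted

w1, w2, w3, w5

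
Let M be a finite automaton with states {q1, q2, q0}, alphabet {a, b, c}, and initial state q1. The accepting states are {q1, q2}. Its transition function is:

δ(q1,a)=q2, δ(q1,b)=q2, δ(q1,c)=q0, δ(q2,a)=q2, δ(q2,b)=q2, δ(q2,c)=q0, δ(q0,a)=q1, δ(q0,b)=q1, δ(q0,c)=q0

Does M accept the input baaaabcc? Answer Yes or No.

No

start at q1
read 'b': q1 → q2
read 'a': q2 → q2
read 'a': q2 → q2
read 'a': q2 → q2
read 'a': q2 → q2
read 'b': q2 → q2
read 'c': q2 → q0
read 'c': q0 → q0
End state q0 is not accepting.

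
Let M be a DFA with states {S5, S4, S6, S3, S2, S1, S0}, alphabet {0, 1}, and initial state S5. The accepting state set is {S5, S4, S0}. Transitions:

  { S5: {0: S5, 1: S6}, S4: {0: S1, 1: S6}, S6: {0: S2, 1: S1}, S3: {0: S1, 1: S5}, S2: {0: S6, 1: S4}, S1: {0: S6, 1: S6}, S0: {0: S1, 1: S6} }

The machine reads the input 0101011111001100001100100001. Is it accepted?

start at S5
read '0': S5 → S5
read '1': S5 → S6
read '0': S6 → S2
read '1': S2 → S4
read '0': S4 → S1
read '1': S1 → S6
read '1': S6 → S1
read '1': S1 → S6
read '1': S6 → S1
read '1': S1 → S6
read '0': S6 → S2
read '0': S2 → S6
read '1': S6 → S1
read '1': S1 → S6
read '0': S6 → S2
read '0': S2 → S6
read '0': S6 → S2
read '0': S2 → S6
read '1': S6 → S1
read '1': S1 → S6
read '0': S6 → S2
read '0': S2 → S6
read '1': S6 → S1
read '0': S1 → S6
read '0': S6 → S2
read '0': S2 → S6
read '0': S6 → S2
read '1': S2 → S4
End state S4 is accepting.

Yes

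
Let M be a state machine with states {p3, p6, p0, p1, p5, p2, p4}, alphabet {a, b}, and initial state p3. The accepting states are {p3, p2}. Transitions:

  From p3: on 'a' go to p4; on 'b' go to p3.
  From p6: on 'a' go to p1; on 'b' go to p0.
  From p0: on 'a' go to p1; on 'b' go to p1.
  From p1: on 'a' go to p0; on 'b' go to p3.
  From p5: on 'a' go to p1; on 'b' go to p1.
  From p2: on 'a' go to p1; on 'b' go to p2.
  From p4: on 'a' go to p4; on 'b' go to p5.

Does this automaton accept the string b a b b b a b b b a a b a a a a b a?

No

Trace: p3 -b-> p3 -a-> p4 -b-> p5 -b-> p1 -b-> p3 -a-> p4 -b-> p5 -b-> p1 -b-> p3 -a-> p4 -a-> p4 -b-> p5 -a-> p1 -a-> p0 -a-> p1 -a-> p0 -b-> p1 -a-> p0
End state p0 is not accepting.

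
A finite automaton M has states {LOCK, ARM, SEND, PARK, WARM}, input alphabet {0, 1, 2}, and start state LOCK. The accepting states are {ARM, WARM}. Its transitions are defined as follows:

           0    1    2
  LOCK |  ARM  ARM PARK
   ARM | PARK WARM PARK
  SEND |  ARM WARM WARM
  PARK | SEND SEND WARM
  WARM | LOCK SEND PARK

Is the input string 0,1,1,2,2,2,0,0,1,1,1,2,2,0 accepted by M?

No

LOCK → ARM → WARM → SEND → WARM → PARK → WARM → LOCK → ARM → WARM → SEND → WARM → PARK → WARM → LOCK
End state LOCK is not accepting.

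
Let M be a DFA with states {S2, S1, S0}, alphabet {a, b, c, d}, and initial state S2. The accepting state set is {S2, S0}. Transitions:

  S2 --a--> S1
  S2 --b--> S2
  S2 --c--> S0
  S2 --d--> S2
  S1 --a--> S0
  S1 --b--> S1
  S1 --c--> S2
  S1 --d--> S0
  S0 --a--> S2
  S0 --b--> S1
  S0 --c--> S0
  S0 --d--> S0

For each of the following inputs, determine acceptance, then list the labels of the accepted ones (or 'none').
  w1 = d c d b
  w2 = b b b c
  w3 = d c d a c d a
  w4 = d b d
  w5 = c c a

w2, w3, w4, w5

w1:
  start at S2
  read 'd': S2 → S2
  read 'c': S2 → S0
  read 'd': S0 → S0
  read 'b': S0 → S1
  end S1, rejected
w2:
  start at S2
  read 'b': S2 → S2
  read 'b': S2 → S2
  read 'b': S2 → S2
  read 'c': S2 → S0
  end S0, accepted
w3:
  start at S2
  read 'd': S2 → S2
  read 'c': S2 → S0
  read 'd': S0 → S0
  read 'a': S0 → S2
  read 'c': S2 → S0
  read 'd': S0 → S0
  read 'a': S0 → S2
  end S2, accepted
w4:
  start at S2
  read 'd': S2 → S2
  read 'b': S2 → S2
  read 'd': S2 → S2
  end S2, accepted
w5:
  start at S2
  read 'c': S2 → S0
  read 'c': S0 → S0
  read 'a': S0 → S2
  end S2, accepted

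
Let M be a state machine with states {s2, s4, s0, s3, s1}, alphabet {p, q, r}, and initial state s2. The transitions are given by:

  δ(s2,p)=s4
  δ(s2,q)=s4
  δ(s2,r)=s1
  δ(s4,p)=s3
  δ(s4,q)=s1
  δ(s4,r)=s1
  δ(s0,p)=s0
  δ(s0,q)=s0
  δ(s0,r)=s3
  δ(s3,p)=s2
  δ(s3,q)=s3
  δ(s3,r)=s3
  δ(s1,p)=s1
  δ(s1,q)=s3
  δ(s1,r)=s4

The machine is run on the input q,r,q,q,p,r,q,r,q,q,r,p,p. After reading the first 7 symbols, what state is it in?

Trace: s2 -q-> s4 -r-> s1 -q-> s3 -q-> s3 -p-> s2 -r-> s1 -q-> s3
After 7 symbols: s3.

s3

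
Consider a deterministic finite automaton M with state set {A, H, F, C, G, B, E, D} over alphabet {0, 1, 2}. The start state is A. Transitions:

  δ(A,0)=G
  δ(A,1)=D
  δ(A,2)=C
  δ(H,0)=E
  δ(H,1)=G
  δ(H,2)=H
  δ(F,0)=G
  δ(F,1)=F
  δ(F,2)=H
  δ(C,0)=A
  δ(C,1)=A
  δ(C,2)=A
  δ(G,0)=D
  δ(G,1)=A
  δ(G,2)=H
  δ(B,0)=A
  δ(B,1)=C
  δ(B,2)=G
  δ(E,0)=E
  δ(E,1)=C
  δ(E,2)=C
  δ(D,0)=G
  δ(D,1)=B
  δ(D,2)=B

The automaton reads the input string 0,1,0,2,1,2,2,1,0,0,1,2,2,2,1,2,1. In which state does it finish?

A

A → G → A → G → H → G → H → H → G → D → G → A → C → A → C → A → C → A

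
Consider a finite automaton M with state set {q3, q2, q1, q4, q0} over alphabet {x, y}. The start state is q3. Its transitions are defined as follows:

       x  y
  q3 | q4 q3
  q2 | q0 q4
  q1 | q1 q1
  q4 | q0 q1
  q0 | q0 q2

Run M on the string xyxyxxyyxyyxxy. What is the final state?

q1

start at q3
read 'x': q3 → q4
read 'y': q4 → q1
read 'x': q1 → q1
read 'y': q1 → q1
read 'x': q1 → q1
read 'x': q1 → q1
read 'y': q1 → q1
read 'y': q1 → q1
read 'x': q1 → q1
read 'y': q1 → q1
read 'y': q1 → q1
read 'x': q1 → q1
read 'x': q1 → q1
read 'y': q1 → q1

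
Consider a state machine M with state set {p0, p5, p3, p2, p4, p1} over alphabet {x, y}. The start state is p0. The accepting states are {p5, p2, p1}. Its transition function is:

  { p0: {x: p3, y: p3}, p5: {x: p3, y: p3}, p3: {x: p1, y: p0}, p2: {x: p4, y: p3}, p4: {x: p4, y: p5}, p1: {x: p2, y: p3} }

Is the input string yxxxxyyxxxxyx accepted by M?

start at p0
read 'y': p0 → p3
read 'x': p3 → p1
read 'x': p1 → p2
read 'x': p2 → p4
read 'x': p4 → p4
read 'y': p4 → p5
read 'y': p5 → p3
read 'x': p3 → p1
read 'x': p1 → p2
read 'x': p2 → p4
read 'x': p4 → p4
read 'y': p4 → p5
read 'x': p5 → p3
End state p3 is not accepting.

No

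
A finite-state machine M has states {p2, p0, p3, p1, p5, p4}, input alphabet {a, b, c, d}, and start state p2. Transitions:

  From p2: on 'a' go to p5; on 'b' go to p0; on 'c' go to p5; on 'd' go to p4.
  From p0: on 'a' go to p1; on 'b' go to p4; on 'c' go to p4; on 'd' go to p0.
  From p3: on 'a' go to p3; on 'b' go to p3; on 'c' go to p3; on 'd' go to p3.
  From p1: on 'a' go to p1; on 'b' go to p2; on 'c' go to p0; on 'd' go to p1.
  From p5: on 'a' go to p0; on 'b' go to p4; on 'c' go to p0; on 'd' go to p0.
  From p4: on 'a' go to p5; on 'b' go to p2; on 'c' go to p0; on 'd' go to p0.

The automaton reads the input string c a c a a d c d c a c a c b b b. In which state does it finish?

p2 → p5 → p0 → p4 → p5 → p0 → p0 → p4 → p0 → p4 → p5 → p0 → p1 → p0 → p4 → p2 → p0

p0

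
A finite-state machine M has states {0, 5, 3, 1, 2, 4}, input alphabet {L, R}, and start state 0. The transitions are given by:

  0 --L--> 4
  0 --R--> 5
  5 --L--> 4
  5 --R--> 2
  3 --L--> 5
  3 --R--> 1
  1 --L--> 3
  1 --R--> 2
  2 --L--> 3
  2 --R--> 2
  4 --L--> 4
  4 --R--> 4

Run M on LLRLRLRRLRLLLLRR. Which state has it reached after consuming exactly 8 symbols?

4

Trace: 0 -L-> 4 -L-> 4 -R-> 4 -L-> 4 -R-> 4 -L-> 4 -R-> 4 -R-> 4
After 8 symbols: 4.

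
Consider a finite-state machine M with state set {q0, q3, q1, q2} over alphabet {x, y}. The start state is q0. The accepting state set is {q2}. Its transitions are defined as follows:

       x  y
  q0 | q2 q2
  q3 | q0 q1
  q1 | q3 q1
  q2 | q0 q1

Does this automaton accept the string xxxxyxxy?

No

Trace: q0 -x-> q2 -x-> q0 -x-> q2 -x-> q0 -y-> q2 -x-> q0 -x-> q2 -y-> q1
End state q1 is not accepting.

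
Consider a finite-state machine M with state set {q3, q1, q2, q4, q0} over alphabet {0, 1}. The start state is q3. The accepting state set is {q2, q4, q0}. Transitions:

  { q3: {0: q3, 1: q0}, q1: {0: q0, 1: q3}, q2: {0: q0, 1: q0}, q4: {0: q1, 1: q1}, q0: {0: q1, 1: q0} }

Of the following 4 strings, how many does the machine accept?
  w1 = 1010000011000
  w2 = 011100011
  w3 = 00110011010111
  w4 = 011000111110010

2

w1:
  start at q3
  read '1': q3 → q0
  read '0': q0 → q1
  read '1': q1 → q3
  read '0': q3 → q3
  read '0': q3 → q3
  read '0': q3 → q3
  read '0': q3 → q3
  read '0': q3 → q3
  read '1': q3 → q0
  read '1': q0 → q0
  read '0': q0 → q1
  read '0': q1 → q0
  read '0': q0 → q1
  end q1, rejected
w2:
  start at q3
  read '0': q3 → q3
  read '1': q3 → q0
  read '1': q0 → q0
  read '1': q0 → q0
  read '0': q0 → q1
  read '0': q1 → q0
  read '0': q0 → q1
  read '1': q1 → q3
  read '1': q3 → q0
  end q0, accepted
w3:
  start at q3
  read '0': q3 → q3
  read '0': q3 → q3
  read '1': q3 → q0
  read '1': q0 → q0
  read '0': q0 → q1
  read '0': q1 → q0
  read '1': q0 → q0
  read '1': q0 → q0
  read '0': q0 → q1
  read '1': q1 → q3
  read '0': q3 → q3
  read '1': q3 → q0
  read '1': q0 → q0
  read '1': q0 → q0
  end q0, accepted
w4:
  start at q3
  read '0': q3 → q3
  read '1': q3 → q0
  read '1': q0 → q0
  read '0': q0 → q1
  read '0': q1 → q0
  read '0': q0 → q1
  read '1': q1 → q3
  read '1': q3 → q0
  read '1': q0 → q0
  read '1': q0 → q0
  read '1': q0 → q0
  read '0': q0 → q1
  read '0': q1 → q0
  read '1': q0 → q0
  read '0': q0 → q1
  end q1, rejected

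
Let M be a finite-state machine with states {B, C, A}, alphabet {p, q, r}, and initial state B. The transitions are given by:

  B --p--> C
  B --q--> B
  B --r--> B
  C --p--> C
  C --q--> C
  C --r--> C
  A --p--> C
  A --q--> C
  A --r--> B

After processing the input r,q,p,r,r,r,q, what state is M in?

Trace: B -r-> B -q-> B -p-> C -r-> C -r-> C -r-> C -q-> C

C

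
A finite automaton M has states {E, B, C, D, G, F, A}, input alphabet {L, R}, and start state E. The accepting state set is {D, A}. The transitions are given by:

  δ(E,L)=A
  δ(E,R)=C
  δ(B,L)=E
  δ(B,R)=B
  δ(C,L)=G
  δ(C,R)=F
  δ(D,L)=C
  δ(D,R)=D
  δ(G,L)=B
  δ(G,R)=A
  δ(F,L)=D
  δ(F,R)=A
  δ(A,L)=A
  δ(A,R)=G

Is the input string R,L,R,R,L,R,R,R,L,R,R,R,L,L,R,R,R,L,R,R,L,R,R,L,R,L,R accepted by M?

Trace: E -R-> C -L-> G -R-> A -R-> G -L-> B -R-> B -R-> B -R-> B -L-> E -R-> C -R-> F -R-> A -L-> A -L-> A -R-> G -R-> A -R-> G -L-> B -R-> B -R-> B -L-> E -R-> C -R-> F -L-> D -R-> D -L-> C -R-> F
End state F is not accepting.

No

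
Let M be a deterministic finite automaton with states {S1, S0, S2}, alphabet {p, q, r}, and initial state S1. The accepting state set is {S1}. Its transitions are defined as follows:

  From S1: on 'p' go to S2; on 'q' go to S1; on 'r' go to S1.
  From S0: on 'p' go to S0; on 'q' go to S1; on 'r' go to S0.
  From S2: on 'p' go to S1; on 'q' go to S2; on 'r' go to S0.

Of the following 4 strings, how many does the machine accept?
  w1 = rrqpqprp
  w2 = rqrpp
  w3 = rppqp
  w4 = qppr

w1: S1 → S1 → S1 → S1 → S2 → S2 → S1 → S1 → S2  → end S2, rejected
w2: S1 → S1 → S1 → S1 → S2 → S1  → end S1, accepted
w3: S1 → S1 → S2 → S1 → S1 → S2  → end S2, rejected
w4: S1 → S1 → S2 → S1 → S1  → end S1, accepted

2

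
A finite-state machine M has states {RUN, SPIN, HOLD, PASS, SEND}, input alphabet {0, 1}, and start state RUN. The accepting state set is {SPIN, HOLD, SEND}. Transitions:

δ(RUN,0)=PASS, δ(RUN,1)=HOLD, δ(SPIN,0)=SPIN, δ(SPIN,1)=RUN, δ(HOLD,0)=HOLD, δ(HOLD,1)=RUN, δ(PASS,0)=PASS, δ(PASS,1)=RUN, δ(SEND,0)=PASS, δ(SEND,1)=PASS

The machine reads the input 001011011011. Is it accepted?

RUN → PASS → PASS → RUN → PASS → RUN → HOLD → HOLD → RUN → HOLD → HOLD → RUN → HOLD
End state HOLD is accepting.

Yes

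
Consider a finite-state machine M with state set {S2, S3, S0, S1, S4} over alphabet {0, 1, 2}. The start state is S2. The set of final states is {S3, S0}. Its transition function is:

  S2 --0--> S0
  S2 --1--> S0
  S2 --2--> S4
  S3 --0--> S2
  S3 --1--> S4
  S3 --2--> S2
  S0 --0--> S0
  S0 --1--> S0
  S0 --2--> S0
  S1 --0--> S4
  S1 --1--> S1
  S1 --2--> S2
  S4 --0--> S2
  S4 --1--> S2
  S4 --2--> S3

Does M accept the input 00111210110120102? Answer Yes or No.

S2 → S0 → S0 → S0 → S0 → S0 → S0 → S0 → S0 → S0 → S0 → S0 → S0 → S0 → S0 → S0 → S0 → S0
End state S0 is accepting.

Yes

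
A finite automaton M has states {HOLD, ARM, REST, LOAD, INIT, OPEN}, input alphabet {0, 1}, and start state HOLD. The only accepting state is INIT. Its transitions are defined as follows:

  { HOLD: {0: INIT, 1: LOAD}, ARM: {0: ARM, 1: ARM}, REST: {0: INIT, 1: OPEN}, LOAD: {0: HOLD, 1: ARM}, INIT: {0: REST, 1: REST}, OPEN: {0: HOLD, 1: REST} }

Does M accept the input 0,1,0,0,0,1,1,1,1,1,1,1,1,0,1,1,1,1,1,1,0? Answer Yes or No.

No

HOLD → INIT → REST → INIT → REST → INIT → REST → OPEN → REST → OPEN → REST → OPEN → REST → OPEN → HOLD → LOAD → ARM → ARM → ARM → ARM → ARM → ARM
End state ARM is not accepting.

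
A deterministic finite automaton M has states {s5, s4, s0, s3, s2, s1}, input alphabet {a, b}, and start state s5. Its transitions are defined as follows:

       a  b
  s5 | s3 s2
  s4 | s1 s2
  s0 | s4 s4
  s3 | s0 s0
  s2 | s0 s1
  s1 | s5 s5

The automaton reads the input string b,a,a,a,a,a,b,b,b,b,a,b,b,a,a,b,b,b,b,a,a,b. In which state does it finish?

s0

Trace: s5 -b-> s2 -a-> s0 -a-> s4 -a-> s1 -a-> s5 -a-> s3 -b-> s0 -b-> s4 -b-> s2 -b-> s1 -a-> s5 -b-> s2 -b-> s1 -a-> s5 -a-> s3 -b-> s0 -b-> s4 -b-> s2 -b-> s1 -a-> s5 -a-> s3 -b-> s0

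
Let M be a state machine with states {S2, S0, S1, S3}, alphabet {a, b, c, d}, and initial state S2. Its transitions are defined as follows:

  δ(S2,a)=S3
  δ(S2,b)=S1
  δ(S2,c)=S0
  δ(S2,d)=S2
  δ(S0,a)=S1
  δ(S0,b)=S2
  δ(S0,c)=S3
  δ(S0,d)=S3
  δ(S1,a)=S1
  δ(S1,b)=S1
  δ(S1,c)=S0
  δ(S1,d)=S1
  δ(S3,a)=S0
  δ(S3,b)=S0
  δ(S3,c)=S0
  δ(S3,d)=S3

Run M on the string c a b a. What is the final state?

S1

S2 → S0 → S1 → S1 → S1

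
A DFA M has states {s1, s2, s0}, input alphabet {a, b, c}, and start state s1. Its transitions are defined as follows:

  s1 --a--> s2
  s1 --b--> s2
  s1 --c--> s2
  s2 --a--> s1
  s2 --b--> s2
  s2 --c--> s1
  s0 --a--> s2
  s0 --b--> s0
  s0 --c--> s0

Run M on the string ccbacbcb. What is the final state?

Trace: s1 -c-> s2 -c-> s1 -b-> s2 -a-> s1 -c-> s2 -b-> s2 -c-> s1 -b-> s2

s2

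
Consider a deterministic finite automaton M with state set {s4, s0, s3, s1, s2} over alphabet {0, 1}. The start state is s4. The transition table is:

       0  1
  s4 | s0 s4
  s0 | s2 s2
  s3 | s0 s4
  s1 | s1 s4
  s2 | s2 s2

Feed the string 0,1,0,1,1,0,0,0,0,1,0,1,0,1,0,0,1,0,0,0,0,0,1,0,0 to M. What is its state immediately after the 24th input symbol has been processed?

Trace: s4 -0-> s0 -1-> s2 -0-> s2 -1-> s2 -1-> s2 -0-> s2 -0-> s2 -0-> s2 -0-> s2 -1-> s2 -0-> s2 -1-> s2 -0-> s2 -1-> s2 -0-> s2 -0-> s2 -1-> s2 -0-> s2 -0-> s2 -0-> s2 -0-> s2 -0-> s2 -1-> s2 -0-> s2
After 24 symbols: s2.

s2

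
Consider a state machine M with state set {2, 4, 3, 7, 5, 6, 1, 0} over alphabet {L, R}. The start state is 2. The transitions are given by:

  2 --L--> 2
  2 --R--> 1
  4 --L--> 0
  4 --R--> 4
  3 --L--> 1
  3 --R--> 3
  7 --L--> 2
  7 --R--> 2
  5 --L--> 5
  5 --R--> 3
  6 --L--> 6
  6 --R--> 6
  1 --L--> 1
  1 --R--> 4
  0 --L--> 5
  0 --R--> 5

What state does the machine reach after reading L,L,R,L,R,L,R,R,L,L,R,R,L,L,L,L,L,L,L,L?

start at 2
read 'L': 2 → 2
read 'L': 2 → 2
read 'R': 2 → 1
read 'L': 1 → 1
read 'R': 1 → 4
read 'L': 4 → 0
read 'R': 0 → 5
read 'R': 5 → 3
read 'L': 3 → 1
read 'L': 1 → 1
read 'R': 1 → 4
read 'R': 4 → 4
read 'L': 4 → 0
read 'L': 0 → 5
read 'L': 5 → 5
read 'L': 5 → 5
read 'L': 5 → 5
read 'L': 5 → 5
read 'L': 5 → 5
read 'L': 5 → 5

5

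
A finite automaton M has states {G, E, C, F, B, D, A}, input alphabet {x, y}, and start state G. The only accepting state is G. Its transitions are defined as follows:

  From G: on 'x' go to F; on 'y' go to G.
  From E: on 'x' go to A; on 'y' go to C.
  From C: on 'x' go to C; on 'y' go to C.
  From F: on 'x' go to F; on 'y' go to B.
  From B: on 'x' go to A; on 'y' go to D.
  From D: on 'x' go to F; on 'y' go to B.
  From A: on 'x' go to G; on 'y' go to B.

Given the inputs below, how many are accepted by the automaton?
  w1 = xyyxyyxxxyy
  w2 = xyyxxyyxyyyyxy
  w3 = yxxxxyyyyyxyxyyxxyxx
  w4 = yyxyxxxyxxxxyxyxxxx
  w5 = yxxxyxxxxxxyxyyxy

w1: Trace: G -x-> F -y-> B -y-> D -x-> F -y-> B -y-> D -x-> F -x-> F -x-> F -y-> B -y-> D  → end D, rejected
w2: Trace: G -x-> F -y-> B -y-> D -x-> F -x-> F -y-> B -y-> D -x-> F -y-> B -y-> D -y-> B -y-> D -x-> F -y-> B  → end B, rejected
w3: Trace: G -y-> G -x-> F -x-> F -x-> F -x-> F -y-> B -y-> D -y-> B -y-> D -y-> B -x-> A -y-> B -x-> A -y-> B -y-> D -x-> F -x-> F -y-> B -x-> A -x-> G  → end G, accepted
w4: Trace: G -y-> G -y-> G -x-> F -y-> B -x-> A -x-> G -x-> F -y-> B -x-> A -x-> G -x-> F -x-> F -y-> B -x-> A -y-> B -x-> A -x-> G -x-> F -x-> F  → end F, rejected
w5: Trace: G -y-> G -x-> F -x-> F -x-> F -y-> B -x-> A -x-> G -x-> F -x-> F -x-> F -x-> F -y-> B -x-> A -y-> B -y-> D -x-> F -y-> B  → end B, rejected

1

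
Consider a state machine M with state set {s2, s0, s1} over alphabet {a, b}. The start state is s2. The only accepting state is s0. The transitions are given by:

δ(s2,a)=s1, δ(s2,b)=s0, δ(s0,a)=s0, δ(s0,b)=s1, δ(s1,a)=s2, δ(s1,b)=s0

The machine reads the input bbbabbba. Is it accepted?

No

Trace: s2 -b-> s0 -b-> s1 -b-> s0 -a-> s0 -b-> s1 -b-> s0 -b-> s1 -a-> s2
End state s2 is not accepting.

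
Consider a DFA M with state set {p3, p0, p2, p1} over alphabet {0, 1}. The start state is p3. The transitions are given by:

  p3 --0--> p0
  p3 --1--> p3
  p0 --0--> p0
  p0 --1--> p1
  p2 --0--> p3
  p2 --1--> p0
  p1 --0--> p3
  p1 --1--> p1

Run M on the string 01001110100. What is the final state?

p0

start at p3
read '0': p3 → p0
read '1': p0 → p1
read '0': p1 → p3
read '0': p3 → p0
read '1': p0 → p1
read '1': p1 → p1
read '1': p1 → p1
read '0': p1 → p3
read '1': p3 → p3
read '0': p3 → p0
read '0': p0 → p0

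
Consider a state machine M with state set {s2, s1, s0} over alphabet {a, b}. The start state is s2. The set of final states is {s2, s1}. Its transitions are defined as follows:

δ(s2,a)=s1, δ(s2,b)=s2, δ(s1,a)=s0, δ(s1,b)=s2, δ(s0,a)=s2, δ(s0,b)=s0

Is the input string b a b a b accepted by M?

start at s2
read 'b': s2 → s2
read 'a': s2 → s1
read 'b': s1 → s2
read 'a': s2 → s1
read 'b': s1 → s2
End state s2 is accepting.

Yes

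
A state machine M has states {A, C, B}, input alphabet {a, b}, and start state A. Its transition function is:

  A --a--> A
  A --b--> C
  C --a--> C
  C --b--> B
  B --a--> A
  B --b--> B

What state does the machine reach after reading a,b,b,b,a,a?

A

Trace: A -a-> A -b-> C -b-> B -b-> B -a-> A -a-> A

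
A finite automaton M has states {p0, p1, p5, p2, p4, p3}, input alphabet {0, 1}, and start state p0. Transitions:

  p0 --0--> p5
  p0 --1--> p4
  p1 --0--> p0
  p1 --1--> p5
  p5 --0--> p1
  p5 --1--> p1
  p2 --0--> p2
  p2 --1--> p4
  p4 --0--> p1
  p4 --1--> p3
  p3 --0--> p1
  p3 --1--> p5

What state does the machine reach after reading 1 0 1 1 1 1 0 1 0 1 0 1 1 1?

start at p0
read '1': p0 → p4
read '0': p4 → p1
read '1': p1 → p5
read '1': p5 → p1
read '1': p1 → p5
read '1': p5 → p1
read '0': p1 → p0
read '1': p0 → p4
read '0': p4 → p1
read '1': p1 → p5
read '0': p5 → p1
read '1': p1 → p5
read '1': p5 → p1
read '1': p1 → p5

p5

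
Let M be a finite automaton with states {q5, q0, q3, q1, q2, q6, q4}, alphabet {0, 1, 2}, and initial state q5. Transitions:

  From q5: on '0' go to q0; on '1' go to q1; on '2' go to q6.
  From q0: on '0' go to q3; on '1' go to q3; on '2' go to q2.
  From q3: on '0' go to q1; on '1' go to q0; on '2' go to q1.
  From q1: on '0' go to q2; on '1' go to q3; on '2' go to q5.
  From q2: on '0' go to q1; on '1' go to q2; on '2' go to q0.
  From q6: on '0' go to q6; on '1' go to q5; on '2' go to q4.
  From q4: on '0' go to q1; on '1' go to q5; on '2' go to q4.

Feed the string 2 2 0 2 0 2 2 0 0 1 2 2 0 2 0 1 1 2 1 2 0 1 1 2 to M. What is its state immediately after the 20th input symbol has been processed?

q0

start at q5
read '2': q5 → q6
read '2': q6 → q4
read '0': q4 → q1
read '2': q1 → q5
read '0': q5 → q0
read '2': q0 → q2
read '2': q2 → q0
read '0': q0 → q3
read '0': q3 → q1
read '1': q1 → q3
read '2': q3 → q1
read '2': q1 → q5
read '0': q5 → q0
read '2': q0 → q2
read '0': q2 → q1
read '1': q1 → q3
read '1': q3 → q0
read '2': q0 → q2
read '1': q2 → q2
read '2': q2 → q0
After 20 symbols: q0.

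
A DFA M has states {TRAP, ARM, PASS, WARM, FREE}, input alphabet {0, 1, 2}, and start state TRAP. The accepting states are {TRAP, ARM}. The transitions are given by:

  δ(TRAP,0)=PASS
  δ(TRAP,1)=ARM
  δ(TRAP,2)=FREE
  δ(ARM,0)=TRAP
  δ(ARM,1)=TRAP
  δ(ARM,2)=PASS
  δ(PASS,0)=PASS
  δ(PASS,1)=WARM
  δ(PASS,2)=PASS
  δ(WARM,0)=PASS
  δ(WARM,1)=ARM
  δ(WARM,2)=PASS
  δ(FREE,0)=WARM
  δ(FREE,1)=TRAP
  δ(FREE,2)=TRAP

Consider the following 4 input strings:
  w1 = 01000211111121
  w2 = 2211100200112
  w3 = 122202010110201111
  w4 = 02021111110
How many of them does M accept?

w1: Trace: TRAP -0-> PASS -1-> WARM -0-> PASS -0-> PASS -0-> PASS -2-> PASS -1-> WARM -1-> ARM -1-> TRAP -1-> ARM -1-> TRAP -1-> ARM -2-> PASS -1-> WARM  → end WARM, rejected
w2: Trace: TRAP -2-> FREE -2-> TRAP -1-> ARM -1-> TRAP -1-> ARM -0-> TRAP -0-> PASS -2-> PASS -0-> PASS -0-> PASS -1-> WARM -1-> ARM -2-> PASS  → end PASS, rejected
w3: Trace: TRAP -1-> ARM -2-> PASS -2-> PASS -2-> PASS -0-> PASS -2-> PASS -0-> PASS -1-> WARM -0-> PASS -1-> WARM -1-> ARM -0-> TRAP -2-> FREE -0-> WARM -1-> ARM -1-> TRAP -1-> ARM -1-> TRAP  → end TRAP, accepted
w4: Trace: TRAP -0-> PASS -2-> PASS -0-> PASS -2-> PASS -1-> WARM -1-> ARM -1-> TRAP -1-> ARM -1-> TRAP -1-> ARM -0-> TRAP  → end TRAP, accepted

2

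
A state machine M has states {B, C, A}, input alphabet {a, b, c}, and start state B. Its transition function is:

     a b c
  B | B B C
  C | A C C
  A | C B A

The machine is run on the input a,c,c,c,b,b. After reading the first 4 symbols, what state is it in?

C

Trace: B -a-> B -c-> C -c-> C -c-> C
After 4 symbols: C.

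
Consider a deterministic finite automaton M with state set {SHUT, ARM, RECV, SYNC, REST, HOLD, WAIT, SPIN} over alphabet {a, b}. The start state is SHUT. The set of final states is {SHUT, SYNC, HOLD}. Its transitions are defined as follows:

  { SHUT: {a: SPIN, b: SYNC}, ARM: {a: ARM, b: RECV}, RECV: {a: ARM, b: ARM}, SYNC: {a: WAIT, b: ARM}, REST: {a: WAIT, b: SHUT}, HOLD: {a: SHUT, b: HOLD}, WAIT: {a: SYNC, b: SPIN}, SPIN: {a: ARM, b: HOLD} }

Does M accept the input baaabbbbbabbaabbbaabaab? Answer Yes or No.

Trace: SHUT -b-> SYNC -a-> WAIT -a-> SYNC -a-> WAIT -b-> SPIN -b-> HOLD -b-> HOLD -b-> HOLD -b-> HOLD -a-> SHUT -b-> SYNC -b-> ARM -a-> ARM -a-> ARM -b-> RECV -b-> ARM -b-> RECV -a-> ARM -a-> ARM -b-> RECV -a-> ARM -a-> ARM -b-> RECV
End state RECV is not accepting.

No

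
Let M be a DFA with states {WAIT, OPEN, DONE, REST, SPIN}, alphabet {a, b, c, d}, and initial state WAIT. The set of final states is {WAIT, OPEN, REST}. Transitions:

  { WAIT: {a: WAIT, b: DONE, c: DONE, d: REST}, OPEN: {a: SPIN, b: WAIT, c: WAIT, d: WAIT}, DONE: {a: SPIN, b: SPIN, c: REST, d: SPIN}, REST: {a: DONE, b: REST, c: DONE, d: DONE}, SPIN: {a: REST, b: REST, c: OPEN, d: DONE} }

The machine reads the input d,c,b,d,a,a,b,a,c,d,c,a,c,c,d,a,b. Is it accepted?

Yes

WAIT → REST → DONE → SPIN → DONE → SPIN → REST → REST → DONE → REST → DONE → REST → DONE → REST → DONE → SPIN → REST → REST
End state REST is accepting.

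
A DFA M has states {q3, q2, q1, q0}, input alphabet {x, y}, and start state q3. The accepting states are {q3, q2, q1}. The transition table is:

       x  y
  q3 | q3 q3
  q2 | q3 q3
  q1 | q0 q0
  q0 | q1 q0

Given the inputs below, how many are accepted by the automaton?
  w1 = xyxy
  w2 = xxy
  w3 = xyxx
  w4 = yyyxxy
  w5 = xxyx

5

w1:
  start at q3
  read 'x': q3 → q3
  read 'y': q3 → q3
  read 'x': q3 → q3
  read 'y': q3 → q3
  end q3, accepted
w2:
  start at q3
  read 'x': q3 → q3
  read 'x': q3 → q3
  read 'y': q3 → q3
  end q3, accepted
w3:
  start at q3
  read 'x': q3 → q3
  read 'y': q3 → q3
  read 'x': q3 → q3
  read 'x': q3 → q3
  end q3, accepted
w4:
  start at q3
  read 'y': q3 → q3
  read 'y': q3 → q3
  read 'y': q3 → q3
  read 'x': q3 → q3
  read 'x': q3 → q3
  read 'y': q3 → q3
  end q3, accepted
w5:
  start at q3
  read 'x': q3 → q3
  read 'x': q3 → q3
  read 'y': q3 → q3
  read 'x': q3 → q3
  end q3, accepted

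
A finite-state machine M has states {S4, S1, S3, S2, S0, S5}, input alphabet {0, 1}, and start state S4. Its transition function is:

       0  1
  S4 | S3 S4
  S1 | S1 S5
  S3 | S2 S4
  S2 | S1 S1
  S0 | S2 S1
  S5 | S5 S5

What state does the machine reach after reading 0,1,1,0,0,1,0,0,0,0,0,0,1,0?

S5

Trace: S4 -0-> S3 -1-> S4 -1-> S4 -0-> S3 -0-> S2 -1-> S1 -0-> S1 -0-> S1 -0-> S1 -0-> S1 -0-> S1 -0-> S1 -1-> S5 -0-> S5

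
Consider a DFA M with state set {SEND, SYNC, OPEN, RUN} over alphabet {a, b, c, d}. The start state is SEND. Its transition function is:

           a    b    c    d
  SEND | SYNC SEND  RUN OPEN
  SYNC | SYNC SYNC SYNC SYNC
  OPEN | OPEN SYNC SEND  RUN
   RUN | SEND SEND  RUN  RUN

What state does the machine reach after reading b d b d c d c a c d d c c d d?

SYNC

SEND → SEND → OPEN → SYNC → SYNC → SYNC → SYNC → SYNC → SYNC → SYNC → SYNC → SYNC → SYNC → SYNC → SYNC → SYNC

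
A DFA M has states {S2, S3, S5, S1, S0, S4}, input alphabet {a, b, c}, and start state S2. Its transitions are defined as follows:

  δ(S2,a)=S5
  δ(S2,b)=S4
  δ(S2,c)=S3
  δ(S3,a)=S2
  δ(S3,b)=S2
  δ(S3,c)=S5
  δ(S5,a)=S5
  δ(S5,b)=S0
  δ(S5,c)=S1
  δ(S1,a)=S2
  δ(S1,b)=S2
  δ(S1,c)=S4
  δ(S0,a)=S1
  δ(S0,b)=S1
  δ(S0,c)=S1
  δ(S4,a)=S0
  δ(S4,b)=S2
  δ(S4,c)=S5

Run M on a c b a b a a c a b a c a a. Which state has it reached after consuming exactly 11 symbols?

S0

S2 → S5 → S1 → S2 → S5 → S0 → S1 → S2 → S3 → S2 → S4 → S0
After 11 symbols: S0.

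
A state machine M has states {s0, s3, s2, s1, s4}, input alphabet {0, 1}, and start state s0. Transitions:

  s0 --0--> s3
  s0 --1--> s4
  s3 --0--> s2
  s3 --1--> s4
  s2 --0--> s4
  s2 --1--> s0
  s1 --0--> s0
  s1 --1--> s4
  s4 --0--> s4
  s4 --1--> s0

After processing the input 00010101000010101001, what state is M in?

start at s0
read '0': s0 → s3
read '0': s3 → s2
read '0': s2 → s4
read '1': s4 → s0
read '0': s0 → s3
read '1': s3 → s4
read '0': s4 → s4
read '1': s4 → s0
read '0': s0 → s3
read '0': s3 → s2
read '0': s2 → s4
read '0': s4 → s4
read '1': s4 → s0
read '0': s0 → s3
read '1': s3 → s4
read '0': s4 → s4
read '1': s4 → s0
read '0': s0 → s3
read '0': s3 → s2
read '1': s2 → s0

s0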